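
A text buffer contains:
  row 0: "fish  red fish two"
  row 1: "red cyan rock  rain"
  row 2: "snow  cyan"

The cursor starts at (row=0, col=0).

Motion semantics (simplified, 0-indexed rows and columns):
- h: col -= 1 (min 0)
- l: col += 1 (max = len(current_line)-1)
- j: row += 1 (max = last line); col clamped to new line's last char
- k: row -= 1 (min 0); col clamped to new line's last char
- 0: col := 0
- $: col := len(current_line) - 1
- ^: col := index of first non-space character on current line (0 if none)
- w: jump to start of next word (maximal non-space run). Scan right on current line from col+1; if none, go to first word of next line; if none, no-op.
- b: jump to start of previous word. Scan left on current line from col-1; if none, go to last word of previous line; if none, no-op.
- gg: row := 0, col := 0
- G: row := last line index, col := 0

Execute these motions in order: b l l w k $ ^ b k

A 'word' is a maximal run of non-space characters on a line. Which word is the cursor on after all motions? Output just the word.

Answer: fish

Derivation:
After 1 (b): row=0 col=0 char='f'
After 2 (l): row=0 col=1 char='i'
After 3 (l): row=0 col=2 char='s'
After 4 (w): row=0 col=6 char='r'
After 5 (k): row=0 col=6 char='r'
After 6 ($): row=0 col=17 char='o'
After 7 (^): row=0 col=0 char='f'
After 8 (b): row=0 col=0 char='f'
After 9 (k): row=0 col=0 char='f'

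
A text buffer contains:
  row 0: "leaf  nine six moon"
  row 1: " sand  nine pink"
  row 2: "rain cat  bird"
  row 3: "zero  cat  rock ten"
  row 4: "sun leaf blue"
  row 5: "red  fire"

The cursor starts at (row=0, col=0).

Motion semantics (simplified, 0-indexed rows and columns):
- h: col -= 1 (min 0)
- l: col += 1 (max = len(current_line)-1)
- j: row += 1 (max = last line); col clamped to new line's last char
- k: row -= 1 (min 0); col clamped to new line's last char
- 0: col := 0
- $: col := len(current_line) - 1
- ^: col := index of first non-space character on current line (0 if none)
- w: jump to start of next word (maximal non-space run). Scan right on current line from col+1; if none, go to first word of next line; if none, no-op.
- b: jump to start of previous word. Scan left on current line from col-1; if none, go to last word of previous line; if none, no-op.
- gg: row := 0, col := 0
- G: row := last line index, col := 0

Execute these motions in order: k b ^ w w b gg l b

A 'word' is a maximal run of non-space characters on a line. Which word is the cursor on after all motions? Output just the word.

Answer: leaf

Derivation:
After 1 (k): row=0 col=0 char='l'
After 2 (b): row=0 col=0 char='l'
After 3 (^): row=0 col=0 char='l'
After 4 (w): row=0 col=6 char='n'
After 5 (w): row=0 col=11 char='s'
After 6 (b): row=0 col=6 char='n'
After 7 (gg): row=0 col=0 char='l'
After 8 (l): row=0 col=1 char='e'
After 9 (b): row=0 col=0 char='l'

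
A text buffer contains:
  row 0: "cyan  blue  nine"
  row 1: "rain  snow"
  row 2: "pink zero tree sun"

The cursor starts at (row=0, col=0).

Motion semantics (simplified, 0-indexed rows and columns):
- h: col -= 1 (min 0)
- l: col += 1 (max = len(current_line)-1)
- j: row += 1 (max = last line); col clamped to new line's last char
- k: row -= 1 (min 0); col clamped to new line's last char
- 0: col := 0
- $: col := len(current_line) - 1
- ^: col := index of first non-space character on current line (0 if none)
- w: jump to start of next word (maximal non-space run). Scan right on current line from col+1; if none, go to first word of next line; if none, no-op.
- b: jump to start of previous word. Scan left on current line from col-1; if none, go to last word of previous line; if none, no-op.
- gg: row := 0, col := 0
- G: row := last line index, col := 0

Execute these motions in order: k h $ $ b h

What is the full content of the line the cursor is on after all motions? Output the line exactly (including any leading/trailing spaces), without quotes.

After 1 (k): row=0 col=0 char='c'
After 2 (h): row=0 col=0 char='c'
After 3 ($): row=0 col=15 char='e'
After 4 ($): row=0 col=15 char='e'
After 5 (b): row=0 col=12 char='n'
After 6 (h): row=0 col=11 char='_'

Answer: cyan  blue  nine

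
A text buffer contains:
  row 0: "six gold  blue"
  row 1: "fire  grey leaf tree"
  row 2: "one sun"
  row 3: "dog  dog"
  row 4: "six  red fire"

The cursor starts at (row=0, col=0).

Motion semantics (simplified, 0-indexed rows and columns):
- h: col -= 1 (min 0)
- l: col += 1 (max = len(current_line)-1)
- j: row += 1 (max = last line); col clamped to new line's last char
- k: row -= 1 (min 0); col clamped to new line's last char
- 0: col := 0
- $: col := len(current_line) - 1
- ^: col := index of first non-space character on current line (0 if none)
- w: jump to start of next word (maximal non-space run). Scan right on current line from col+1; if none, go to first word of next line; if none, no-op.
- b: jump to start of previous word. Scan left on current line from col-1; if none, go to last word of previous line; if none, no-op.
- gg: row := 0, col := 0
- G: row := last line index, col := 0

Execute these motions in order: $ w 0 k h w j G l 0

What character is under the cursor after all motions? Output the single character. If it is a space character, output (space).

After 1 ($): row=0 col=13 char='e'
After 2 (w): row=1 col=0 char='f'
After 3 (0): row=1 col=0 char='f'
After 4 (k): row=0 col=0 char='s'
After 5 (h): row=0 col=0 char='s'
After 6 (w): row=0 col=4 char='g'
After 7 (j): row=1 col=4 char='_'
After 8 (G): row=4 col=0 char='s'
After 9 (l): row=4 col=1 char='i'
After 10 (0): row=4 col=0 char='s'

Answer: s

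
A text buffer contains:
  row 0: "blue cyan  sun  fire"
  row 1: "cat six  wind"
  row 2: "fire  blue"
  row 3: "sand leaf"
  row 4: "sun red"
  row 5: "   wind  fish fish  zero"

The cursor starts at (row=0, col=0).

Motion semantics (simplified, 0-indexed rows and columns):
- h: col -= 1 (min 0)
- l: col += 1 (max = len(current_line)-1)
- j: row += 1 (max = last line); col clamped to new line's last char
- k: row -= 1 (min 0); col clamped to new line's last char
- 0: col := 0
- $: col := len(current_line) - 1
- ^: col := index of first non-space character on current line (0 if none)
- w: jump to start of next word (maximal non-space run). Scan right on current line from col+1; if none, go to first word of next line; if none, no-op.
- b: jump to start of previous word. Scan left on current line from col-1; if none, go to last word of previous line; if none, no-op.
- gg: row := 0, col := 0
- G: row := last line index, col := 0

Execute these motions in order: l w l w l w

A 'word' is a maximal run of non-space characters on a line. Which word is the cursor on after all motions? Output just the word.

After 1 (l): row=0 col=1 char='l'
After 2 (w): row=0 col=5 char='c'
After 3 (l): row=0 col=6 char='y'
After 4 (w): row=0 col=11 char='s'
After 5 (l): row=0 col=12 char='u'
After 6 (w): row=0 col=16 char='f'

Answer: fire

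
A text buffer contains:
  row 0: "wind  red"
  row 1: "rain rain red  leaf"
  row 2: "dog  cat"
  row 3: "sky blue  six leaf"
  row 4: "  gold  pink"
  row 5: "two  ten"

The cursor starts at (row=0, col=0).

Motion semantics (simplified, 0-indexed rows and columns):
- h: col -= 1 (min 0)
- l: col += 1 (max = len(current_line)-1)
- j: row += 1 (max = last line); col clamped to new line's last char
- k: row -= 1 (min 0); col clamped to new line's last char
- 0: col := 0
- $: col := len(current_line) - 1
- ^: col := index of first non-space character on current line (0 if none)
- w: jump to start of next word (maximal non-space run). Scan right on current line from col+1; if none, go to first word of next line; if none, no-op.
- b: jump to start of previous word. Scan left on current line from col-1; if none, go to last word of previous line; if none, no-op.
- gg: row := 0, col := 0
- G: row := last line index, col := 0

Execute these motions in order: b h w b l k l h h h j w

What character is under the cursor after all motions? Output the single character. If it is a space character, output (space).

Answer: r

Derivation:
After 1 (b): row=0 col=0 char='w'
After 2 (h): row=0 col=0 char='w'
After 3 (w): row=0 col=6 char='r'
After 4 (b): row=0 col=0 char='w'
After 5 (l): row=0 col=1 char='i'
After 6 (k): row=0 col=1 char='i'
After 7 (l): row=0 col=2 char='n'
After 8 (h): row=0 col=1 char='i'
After 9 (h): row=0 col=0 char='w'
After 10 (h): row=0 col=0 char='w'
After 11 (j): row=1 col=0 char='r'
After 12 (w): row=1 col=5 char='r'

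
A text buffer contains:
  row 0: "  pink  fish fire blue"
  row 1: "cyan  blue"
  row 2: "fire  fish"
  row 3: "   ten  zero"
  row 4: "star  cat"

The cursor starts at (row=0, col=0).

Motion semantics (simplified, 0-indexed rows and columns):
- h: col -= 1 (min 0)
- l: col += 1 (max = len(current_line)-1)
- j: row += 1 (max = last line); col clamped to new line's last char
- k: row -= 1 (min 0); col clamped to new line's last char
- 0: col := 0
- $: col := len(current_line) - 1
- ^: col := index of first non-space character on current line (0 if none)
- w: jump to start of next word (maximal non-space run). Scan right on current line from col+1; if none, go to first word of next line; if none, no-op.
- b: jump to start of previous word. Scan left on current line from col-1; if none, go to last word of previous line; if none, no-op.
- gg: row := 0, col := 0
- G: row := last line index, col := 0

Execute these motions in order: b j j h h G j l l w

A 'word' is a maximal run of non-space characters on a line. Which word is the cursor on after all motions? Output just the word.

After 1 (b): row=0 col=0 char='_'
After 2 (j): row=1 col=0 char='c'
After 3 (j): row=2 col=0 char='f'
After 4 (h): row=2 col=0 char='f'
After 5 (h): row=2 col=0 char='f'
After 6 (G): row=4 col=0 char='s'
After 7 (j): row=4 col=0 char='s'
After 8 (l): row=4 col=1 char='t'
After 9 (l): row=4 col=2 char='a'
After 10 (w): row=4 col=6 char='c'

Answer: cat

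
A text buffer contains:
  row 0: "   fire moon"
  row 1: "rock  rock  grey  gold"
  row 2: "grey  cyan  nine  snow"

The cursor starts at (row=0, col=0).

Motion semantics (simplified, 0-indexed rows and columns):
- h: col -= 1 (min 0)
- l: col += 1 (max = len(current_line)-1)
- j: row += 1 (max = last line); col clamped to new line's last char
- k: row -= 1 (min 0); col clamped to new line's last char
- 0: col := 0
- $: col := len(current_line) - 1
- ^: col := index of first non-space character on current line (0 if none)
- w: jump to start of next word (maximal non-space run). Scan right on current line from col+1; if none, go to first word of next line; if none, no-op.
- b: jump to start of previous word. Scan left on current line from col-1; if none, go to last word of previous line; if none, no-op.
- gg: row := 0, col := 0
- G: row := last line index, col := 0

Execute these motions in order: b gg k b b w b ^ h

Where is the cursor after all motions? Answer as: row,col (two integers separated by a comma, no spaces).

After 1 (b): row=0 col=0 char='_'
After 2 (gg): row=0 col=0 char='_'
After 3 (k): row=0 col=0 char='_'
After 4 (b): row=0 col=0 char='_'
After 5 (b): row=0 col=0 char='_'
After 6 (w): row=0 col=3 char='f'
After 7 (b): row=0 col=3 char='f'
After 8 (^): row=0 col=3 char='f'
After 9 (h): row=0 col=2 char='_'

Answer: 0,2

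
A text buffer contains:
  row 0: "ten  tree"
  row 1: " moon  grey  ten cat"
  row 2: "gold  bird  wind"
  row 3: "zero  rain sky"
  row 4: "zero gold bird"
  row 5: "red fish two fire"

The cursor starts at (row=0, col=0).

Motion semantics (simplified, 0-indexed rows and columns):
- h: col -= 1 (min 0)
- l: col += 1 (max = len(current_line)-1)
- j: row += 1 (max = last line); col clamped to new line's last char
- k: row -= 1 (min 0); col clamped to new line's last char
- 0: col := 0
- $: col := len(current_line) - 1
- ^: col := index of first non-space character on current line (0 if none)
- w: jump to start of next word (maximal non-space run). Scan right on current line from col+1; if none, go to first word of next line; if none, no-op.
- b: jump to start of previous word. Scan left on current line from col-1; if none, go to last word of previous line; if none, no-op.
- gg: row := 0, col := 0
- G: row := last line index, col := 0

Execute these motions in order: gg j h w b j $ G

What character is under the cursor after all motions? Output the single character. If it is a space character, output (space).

After 1 (gg): row=0 col=0 char='t'
After 2 (j): row=1 col=0 char='_'
After 3 (h): row=1 col=0 char='_'
After 4 (w): row=1 col=1 char='m'
After 5 (b): row=0 col=5 char='t'
After 6 (j): row=1 col=5 char='_'
After 7 ($): row=1 col=19 char='t'
After 8 (G): row=5 col=0 char='r'

Answer: r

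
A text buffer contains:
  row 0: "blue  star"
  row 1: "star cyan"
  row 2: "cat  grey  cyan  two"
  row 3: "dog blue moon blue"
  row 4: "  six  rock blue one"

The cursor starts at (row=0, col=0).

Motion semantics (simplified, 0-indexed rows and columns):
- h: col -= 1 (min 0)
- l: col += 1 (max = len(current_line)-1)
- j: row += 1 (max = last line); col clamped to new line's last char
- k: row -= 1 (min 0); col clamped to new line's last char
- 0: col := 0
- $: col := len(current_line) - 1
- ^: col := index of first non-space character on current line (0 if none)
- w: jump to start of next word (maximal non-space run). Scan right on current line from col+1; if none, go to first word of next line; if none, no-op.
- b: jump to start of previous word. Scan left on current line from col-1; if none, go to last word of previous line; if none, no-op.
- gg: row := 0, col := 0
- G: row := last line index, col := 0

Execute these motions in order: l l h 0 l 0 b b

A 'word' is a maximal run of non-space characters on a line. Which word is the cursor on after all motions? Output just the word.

Answer: blue

Derivation:
After 1 (l): row=0 col=1 char='l'
After 2 (l): row=0 col=2 char='u'
After 3 (h): row=0 col=1 char='l'
After 4 (0): row=0 col=0 char='b'
After 5 (l): row=0 col=1 char='l'
After 6 (0): row=0 col=0 char='b'
After 7 (b): row=0 col=0 char='b'
After 8 (b): row=0 col=0 char='b'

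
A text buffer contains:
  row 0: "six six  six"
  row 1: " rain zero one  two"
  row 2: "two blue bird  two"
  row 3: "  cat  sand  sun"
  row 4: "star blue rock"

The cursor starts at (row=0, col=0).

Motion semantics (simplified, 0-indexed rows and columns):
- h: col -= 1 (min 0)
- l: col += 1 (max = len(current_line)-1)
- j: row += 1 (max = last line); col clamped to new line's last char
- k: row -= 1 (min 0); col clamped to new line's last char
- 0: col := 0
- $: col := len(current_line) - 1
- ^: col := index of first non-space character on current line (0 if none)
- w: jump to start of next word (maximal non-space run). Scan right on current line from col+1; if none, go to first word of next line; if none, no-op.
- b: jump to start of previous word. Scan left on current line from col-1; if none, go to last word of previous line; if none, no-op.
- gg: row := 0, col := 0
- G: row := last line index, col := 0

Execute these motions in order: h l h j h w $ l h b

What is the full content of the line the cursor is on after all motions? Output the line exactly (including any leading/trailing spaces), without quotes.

After 1 (h): row=0 col=0 char='s'
After 2 (l): row=0 col=1 char='i'
After 3 (h): row=0 col=0 char='s'
After 4 (j): row=1 col=0 char='_'
After 5 (h): row=1 col=0 char='_'
After 6 (w): row=1 col=1 char='r'
After 7 ($): row=1 col=18 char='o'
After 8 (l): row=1 col=18 char='o'
After 9 (h): row=1 col=17 char='w'
After 10 (b): row=1 col=16 char='t'

Answer:  rain zero one  two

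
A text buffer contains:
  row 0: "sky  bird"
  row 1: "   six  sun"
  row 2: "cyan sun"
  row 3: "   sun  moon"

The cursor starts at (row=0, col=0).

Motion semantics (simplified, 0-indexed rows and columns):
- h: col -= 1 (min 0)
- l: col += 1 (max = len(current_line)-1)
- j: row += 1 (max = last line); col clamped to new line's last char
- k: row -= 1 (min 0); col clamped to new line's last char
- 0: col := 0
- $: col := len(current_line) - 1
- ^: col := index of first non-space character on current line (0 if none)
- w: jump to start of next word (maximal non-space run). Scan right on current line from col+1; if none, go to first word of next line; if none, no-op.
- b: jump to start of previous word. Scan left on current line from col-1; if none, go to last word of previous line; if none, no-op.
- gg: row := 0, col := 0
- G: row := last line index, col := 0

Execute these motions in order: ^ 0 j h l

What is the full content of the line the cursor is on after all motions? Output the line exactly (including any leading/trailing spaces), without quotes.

After 1 (^): row=0 col=0 char='s'
After 2 (0): row=0 col=0 char='s'
After 3 (j): row=1 col=0 char='_'
After 4 (h): row=1 col=0 char='_'
After 5 (l): row=1 col=1 char='_'

Answer:    six  sun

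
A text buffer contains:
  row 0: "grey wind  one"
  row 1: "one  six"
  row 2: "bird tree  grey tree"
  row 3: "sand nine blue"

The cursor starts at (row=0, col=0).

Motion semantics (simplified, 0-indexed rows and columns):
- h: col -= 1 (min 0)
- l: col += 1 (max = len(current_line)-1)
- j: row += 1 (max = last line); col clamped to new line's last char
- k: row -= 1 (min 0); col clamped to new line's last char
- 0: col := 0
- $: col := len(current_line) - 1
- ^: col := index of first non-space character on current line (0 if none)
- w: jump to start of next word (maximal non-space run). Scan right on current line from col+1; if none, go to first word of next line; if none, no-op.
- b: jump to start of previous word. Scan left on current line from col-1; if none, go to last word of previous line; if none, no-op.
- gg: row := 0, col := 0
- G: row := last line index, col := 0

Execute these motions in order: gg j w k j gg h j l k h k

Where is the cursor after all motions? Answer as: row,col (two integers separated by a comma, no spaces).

Answer: 0,0

Derivation:
After 1 (gg): row=0 col=0 char='g'
After 2 (j): row=1 col=0 char='o'
After 3 (w): row=1 col=5 char='s'
After 4 (k): row=0 col=5 char='w'
After 5 (j): row=1 col=5 char='s'
After 6 (gg): row=0 col=0 char='g'
After 7 (h): row=0 col=0 char='g'
After 8 (j): row=1 col=0 char='o'
After 9 (l): row=1 col=1 char='n'
After 10 (k): row=0 col=1 char='r'
After 11 (h): row=0 col=0 char='g'
After 12 (k): row=0 col=0 char='g'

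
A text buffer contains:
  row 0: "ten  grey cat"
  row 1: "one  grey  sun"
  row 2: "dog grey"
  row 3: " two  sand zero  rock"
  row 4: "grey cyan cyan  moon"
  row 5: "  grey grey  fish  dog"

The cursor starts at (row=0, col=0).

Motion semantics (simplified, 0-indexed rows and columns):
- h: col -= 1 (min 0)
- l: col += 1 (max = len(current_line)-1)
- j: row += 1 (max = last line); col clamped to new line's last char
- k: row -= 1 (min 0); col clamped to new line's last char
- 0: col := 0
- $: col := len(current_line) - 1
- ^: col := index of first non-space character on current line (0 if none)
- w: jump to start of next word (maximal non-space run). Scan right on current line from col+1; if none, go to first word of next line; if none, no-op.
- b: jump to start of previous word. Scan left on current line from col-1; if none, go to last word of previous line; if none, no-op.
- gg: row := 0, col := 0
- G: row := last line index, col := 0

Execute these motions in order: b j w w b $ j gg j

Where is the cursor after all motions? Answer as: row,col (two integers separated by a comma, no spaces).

Answer: 1,0

Derivation:
After 1 (b): row=0 col=0 char='t'
After 2 (j): row=1 col=0 char='o'
After 3 (w): row=1 col=5 char='g'
After 4 (w): row=1 col=11 char='s'
After 5 (b): row=1 col=5 char='g'
After 6 ($): row=1 col=13 char='n'
After 7 (j): row=2 col=7 char='y'
After 8 (gg): row=0 col=0 char='t'
After 9 (j): row=1 col=0 char='o'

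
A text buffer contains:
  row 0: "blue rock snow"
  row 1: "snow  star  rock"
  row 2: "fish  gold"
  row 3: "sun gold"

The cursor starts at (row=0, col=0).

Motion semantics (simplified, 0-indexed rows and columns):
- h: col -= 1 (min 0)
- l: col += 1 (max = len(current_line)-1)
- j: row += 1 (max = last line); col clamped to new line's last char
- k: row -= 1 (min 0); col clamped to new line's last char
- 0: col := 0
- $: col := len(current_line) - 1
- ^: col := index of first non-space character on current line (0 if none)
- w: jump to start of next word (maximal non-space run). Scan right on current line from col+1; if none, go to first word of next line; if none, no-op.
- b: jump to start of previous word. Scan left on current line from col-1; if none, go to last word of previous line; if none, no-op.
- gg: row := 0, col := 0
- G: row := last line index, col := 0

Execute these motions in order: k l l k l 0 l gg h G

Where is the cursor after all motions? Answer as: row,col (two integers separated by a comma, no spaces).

Answer: 3,0

Derivation:
After 1 (k): row=0 col=0 char='b'
After 2 (l): row=0 col=1 char='l'
After 3 (l): row=0 col=2 char='u'
After 4 (k): row=0 col=2 char='u'
After 5 (l): row=0 col=3 char='e'
After 6 (0): row=0 col=0 char='b'
After 7 (l): row=0 col=1 char='l'
After 8 (gg): row=0 col=0 char='b'
After 9 (h): row=0 col=0 char='b'
After 10 (G): row=3 col=0 char='s'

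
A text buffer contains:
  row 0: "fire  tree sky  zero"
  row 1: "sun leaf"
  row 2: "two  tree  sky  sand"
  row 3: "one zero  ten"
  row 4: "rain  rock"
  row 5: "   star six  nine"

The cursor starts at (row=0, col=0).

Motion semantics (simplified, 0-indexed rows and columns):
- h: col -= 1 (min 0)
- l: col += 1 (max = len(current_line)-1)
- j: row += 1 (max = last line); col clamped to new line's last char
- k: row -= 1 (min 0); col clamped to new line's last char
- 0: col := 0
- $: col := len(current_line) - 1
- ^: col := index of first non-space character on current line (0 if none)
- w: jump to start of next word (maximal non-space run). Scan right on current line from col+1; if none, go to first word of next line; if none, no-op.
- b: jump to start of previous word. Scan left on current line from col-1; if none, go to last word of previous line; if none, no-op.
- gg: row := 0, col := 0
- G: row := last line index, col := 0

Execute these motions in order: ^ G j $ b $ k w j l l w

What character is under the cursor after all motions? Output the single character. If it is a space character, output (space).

Answer: s

Derivation:
After 1 (^): row=0 col=0 char='f'
After 2 (G): row=5 col=0 char='_'
After 3 (j): row=5 col=0 char='_'
After 4 ($): row=5 col=16 char='e'
After 5 (b): row=5 col=13 char='n'
After 6 ($): row=5 col=16 char='e'
After 7 (k): row=4 col=9 char='k'
After 8 (w): row=5 col=3 char='s'
After 9 (j): row=5 col=3 char='s'
After 10 (l): row=5 col=4 char='t'
After 11 (l): row=5 col=5 char='a'
After 12 (w): row=5 col=8 char='s'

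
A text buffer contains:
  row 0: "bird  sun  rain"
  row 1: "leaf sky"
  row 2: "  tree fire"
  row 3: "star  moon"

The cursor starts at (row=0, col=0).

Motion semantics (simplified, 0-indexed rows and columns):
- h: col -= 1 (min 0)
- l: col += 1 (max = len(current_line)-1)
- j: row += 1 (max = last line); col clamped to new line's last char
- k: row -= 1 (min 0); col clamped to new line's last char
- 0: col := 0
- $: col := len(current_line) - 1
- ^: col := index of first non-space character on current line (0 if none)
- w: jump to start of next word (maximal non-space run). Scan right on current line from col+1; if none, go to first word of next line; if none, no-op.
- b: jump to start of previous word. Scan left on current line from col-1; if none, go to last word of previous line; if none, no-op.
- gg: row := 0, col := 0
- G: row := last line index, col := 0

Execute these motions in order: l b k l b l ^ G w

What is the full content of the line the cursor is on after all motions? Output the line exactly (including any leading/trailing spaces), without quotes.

Answer: star  moon

Derivation:
After 1 (l): row=0 col=1 char='i'
After 2 (b): row=0 col=0 char='b'
After 3 (k): row=0 col=0 char='b'
After 4 (l): row=0 col=1 char='i'
After 5 (b): row=0 col=0 char='b'
After 6 (l): row=0 col=1 char='i'
After 7 (^): row=0 col=0 char='b'
After 8 (G): row=3 col=0 char='s'
After 9 (w): row=3 col=6 char='m'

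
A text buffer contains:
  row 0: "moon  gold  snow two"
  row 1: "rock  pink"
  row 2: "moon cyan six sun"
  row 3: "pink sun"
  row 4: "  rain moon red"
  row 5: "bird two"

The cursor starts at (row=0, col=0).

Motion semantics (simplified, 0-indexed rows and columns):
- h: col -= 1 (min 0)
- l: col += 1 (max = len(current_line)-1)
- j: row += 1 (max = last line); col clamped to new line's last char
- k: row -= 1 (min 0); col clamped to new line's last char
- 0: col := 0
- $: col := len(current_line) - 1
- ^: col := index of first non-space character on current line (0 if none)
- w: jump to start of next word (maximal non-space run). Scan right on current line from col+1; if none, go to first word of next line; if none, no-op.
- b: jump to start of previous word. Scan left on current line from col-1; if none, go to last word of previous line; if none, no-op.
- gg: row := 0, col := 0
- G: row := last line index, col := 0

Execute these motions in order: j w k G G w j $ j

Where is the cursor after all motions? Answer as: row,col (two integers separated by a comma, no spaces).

After 1 (j): row=1 col=0 char='r'
After 2 (w): row=1 col=6 char='p'
After 3 (k): row=0 col=6 char='g'
After 4 (G): row=5 col=0 char='b'
After 5 (G): row=5 col=0 char='b'
After 6 (w): row=5 col=5 char='t'
After 7 (j): row=5 col=5 char='t'
After 8 ($): row=5 col=7 char='o'
After 9 (j): row=5 col=7 char='o'

Answer: 5,7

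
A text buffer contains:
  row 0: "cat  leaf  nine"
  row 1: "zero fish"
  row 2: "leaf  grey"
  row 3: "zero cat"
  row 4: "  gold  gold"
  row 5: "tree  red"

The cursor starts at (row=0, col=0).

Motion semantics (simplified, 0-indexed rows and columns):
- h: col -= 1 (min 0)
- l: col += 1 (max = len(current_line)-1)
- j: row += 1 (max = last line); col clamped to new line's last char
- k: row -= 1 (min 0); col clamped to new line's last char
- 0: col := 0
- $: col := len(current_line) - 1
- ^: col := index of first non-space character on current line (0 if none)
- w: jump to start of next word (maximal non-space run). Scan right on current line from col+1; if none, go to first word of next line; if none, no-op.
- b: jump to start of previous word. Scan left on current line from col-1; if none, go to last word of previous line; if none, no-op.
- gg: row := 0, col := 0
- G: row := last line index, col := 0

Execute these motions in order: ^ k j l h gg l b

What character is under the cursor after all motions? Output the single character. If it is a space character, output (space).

Answer: c

Derivation:
After 1 (^): row=0 col=0 char='c'
After 2 (k): row=0 col=0 char='c'
After 3 (j): row=1 col=0 char='z'
After 4 (l): row=1 col=1 char='e'
After 5 (h): row=1 col=0 char='z'
After 6 (gg): row=0 col=0 char='c'
After 7 (l): row=0 col=1 char='a'
After 8 (b): row=0 col=0 char='c'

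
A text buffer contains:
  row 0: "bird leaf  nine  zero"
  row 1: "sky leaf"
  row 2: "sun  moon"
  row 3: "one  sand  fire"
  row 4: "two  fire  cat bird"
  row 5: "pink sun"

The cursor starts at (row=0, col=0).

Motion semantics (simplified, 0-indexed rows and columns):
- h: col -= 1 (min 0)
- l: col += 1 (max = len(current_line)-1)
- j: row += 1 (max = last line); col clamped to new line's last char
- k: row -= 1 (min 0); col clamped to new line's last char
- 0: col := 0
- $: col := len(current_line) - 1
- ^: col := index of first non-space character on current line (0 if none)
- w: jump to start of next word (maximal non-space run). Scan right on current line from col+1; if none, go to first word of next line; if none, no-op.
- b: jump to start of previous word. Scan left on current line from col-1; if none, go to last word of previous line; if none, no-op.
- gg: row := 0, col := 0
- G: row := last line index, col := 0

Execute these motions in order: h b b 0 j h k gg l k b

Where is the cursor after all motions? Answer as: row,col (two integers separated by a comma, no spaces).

Answer: 0,0

Derivation:
After 1 (h): row=0 col=0 char='b'
After 2 (b): row=0 col=0 char='b'
After 3 (b): row=0 col=0 char='b'
After 4 (0): row=0 col=0 char='b'
After 5 (j): row=1 col=0 char='s'
After 6 (h): row=1 col=0 char='s'
After 7 (k): row=0 col=0 char='b'
After 8 (gg): row=0 col=0 char='b'
After 9 (l): row=0 col=1 char='i'
After 10 (k): row=0 col=1 char='i'
After 11 (b): row=0 col=0 char='b'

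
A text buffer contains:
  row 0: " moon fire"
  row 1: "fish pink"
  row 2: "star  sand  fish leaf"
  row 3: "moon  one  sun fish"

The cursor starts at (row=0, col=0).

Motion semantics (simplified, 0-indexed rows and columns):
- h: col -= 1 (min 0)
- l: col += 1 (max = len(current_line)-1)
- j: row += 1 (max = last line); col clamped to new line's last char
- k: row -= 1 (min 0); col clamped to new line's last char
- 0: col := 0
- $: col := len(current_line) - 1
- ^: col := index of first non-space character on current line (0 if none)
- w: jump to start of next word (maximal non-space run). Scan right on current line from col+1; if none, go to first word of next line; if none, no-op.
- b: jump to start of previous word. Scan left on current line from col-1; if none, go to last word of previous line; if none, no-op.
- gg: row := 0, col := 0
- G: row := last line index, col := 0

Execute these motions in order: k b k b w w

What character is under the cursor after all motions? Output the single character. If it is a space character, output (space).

Answer: f

Derivation:
After 1 (k): row=0 col=0 char='_'
After 2 (b): row=0 col=0 char='_'
After 3 (k): row=0 col=0 char='_'
After 4 (b): row=0 col=0 char='_'
After 5 (w): row=0 col=1 char='m'
After 6 (w): row=0 col=6 char='f'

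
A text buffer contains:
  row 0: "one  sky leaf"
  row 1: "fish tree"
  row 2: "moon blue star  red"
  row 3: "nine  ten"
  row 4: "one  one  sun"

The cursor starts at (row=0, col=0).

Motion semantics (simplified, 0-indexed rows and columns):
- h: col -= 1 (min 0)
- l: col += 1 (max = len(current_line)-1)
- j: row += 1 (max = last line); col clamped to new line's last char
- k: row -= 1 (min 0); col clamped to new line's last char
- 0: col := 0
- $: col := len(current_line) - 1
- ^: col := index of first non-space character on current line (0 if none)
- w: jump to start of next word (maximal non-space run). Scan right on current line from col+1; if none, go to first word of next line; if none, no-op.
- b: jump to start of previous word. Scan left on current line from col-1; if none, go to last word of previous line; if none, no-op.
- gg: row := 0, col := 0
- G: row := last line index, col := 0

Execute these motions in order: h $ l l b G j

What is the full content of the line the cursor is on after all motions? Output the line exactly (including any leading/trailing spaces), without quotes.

Answer: one  one  sun

Derivation:
After 1 (h): row=0 col=0 char='o'
After 2 ($): row=0 col=12 char='f'
After 3 (l): row=0 col=12 char='f'
After 4 (l): row=0 col=12 char='f'
After 5 (b): row=0 col=9 char='l'
After 6 (G): row=4 col=0 char='o'
After 7 (j): row=4 col=0 char='o'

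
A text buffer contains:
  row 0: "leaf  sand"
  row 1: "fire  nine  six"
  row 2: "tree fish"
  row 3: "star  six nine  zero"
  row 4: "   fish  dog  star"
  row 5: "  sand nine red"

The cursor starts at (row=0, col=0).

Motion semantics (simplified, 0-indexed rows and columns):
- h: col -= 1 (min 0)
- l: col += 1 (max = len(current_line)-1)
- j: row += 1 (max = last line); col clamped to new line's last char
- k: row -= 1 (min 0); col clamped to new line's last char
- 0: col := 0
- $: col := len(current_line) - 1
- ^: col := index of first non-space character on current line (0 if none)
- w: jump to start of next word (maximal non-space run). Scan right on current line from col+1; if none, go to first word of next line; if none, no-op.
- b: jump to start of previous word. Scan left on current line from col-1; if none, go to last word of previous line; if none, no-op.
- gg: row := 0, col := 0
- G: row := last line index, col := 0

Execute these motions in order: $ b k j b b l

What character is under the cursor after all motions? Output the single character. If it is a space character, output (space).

Answer: a

Derivation:
After 1 ($): row=0 col=9 char='d'
After 2 (b): row=0 col=6 char='s'
After 3 (k): row=0 col=6 char='s'
After 4 (j): row=1 col=6 char='n'
After 5 (b): row=1 col=0 char='f'
After 6 (b): row=0 col=6 char='s'
After 7 (l): row=0 col=7 char='a'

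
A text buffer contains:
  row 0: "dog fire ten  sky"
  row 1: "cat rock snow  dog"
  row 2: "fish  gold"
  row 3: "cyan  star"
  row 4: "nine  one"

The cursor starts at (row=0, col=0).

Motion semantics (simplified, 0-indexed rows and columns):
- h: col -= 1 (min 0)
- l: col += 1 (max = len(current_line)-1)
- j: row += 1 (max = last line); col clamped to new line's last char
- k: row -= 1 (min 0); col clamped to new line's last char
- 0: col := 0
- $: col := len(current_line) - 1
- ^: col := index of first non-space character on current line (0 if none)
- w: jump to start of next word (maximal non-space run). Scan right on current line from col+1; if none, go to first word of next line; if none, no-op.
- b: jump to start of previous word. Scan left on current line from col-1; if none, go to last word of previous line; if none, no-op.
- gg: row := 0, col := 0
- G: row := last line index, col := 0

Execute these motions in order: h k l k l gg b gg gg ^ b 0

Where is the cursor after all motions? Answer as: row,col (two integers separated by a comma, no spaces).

Answer: 0,0

Derivation:
After 1 (h): row=0 col=0 char='d'
After 2 (k): row=0 col=0 char='d'
After 3 (l): row=0 col=1 char='o'
After 4 (k): row=0 col=1 char='o'
After 5 (l): row=0 col=2 char='g'
After 6 (gg): row=0 col=0 char='d'
After 7 (b): row=0 col=0 char='d'
After 8 (gg): row=0 col=0 char='d'
After 9 (gg): row=0 col=0 char='d'
After 10 (^): row=0 col=0 char='d'
After 11 (b): row=0 col=0 char='d'
After 12 (0): row=0 col=0 char='d'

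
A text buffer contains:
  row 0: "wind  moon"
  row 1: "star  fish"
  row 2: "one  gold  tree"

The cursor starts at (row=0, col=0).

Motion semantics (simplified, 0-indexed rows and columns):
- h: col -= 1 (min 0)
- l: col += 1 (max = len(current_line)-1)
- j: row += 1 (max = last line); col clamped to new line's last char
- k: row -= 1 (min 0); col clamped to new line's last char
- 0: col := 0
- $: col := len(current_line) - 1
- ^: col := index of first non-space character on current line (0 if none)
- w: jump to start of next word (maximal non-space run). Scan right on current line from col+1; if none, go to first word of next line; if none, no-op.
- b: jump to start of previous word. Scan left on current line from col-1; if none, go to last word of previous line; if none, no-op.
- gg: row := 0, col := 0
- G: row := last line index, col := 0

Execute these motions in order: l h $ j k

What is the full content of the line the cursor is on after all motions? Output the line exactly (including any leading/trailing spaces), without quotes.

After 1 (l): row=0 col=1 char='i'
After 2 (h): row=0 col=0 char='w'
After 3 ($): row=0 col=9 char='n'
After 4 (j): row=1 col=9 char='h'
After 5 (k): row=0 col=9 char='n'

Answer: wind  moon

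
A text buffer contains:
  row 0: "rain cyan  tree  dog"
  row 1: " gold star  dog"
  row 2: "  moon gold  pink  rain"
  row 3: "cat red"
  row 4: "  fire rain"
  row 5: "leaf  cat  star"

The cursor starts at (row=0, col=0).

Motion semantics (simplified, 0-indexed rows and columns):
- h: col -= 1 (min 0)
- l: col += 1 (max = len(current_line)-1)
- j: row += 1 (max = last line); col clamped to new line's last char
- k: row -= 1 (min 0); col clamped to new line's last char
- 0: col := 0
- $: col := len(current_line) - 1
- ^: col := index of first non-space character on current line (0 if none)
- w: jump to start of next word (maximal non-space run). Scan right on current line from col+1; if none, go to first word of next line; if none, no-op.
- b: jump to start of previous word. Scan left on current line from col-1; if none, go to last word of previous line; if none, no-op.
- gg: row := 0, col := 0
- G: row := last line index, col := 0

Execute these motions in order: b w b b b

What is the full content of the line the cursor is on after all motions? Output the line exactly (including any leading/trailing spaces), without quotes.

After 1 (b): row=0 col=0 char='r'
After 2 (w): row=0 col=5 char='c'
After 3 (b): row=0 col=0 char='r'
After 4 (b): row=0 col=0 char='r'
After 5 (b): row=0 col=0 char='r'

Answer: rain cyan  tree  dog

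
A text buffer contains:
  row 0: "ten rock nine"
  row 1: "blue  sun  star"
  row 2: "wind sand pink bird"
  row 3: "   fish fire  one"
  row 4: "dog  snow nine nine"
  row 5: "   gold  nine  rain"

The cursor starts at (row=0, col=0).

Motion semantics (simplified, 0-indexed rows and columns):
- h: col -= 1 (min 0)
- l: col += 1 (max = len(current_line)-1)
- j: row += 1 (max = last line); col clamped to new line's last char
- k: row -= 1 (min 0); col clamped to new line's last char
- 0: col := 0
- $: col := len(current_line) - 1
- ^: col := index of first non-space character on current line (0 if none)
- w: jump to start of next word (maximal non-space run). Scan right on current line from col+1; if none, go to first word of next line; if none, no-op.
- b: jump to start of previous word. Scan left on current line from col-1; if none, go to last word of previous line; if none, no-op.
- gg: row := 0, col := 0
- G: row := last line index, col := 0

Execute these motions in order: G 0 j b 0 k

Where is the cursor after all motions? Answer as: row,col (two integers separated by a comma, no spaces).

After 1 (G): row=5 col=0 char='_'
After 2 (0): row=5 col=0 char='_'
After 3 (j): row=5 col=0 char='_'
After 4 (b): row=4 col=15 char='n'
After 5 (0): row=4 col=0 char='d'
After 6 (k): row=3 col=0 char='_'

Answer: 3,0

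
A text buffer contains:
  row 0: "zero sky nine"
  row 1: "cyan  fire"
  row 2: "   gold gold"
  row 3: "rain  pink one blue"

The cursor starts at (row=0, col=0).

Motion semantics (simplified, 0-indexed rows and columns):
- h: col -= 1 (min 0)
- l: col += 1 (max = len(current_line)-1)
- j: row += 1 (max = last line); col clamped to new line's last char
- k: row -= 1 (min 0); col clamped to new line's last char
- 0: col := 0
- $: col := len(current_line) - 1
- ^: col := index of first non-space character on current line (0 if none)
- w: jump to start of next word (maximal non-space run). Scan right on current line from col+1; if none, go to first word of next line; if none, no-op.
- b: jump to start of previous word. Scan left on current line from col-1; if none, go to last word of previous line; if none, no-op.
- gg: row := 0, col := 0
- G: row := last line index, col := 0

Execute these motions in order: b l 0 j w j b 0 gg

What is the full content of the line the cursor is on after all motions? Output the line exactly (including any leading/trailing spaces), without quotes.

Answer: zero sky nine

Derivation:
After 1 (b): row=0 col=0 char='z'
After 2 (l): row=0 col=1 char='e'
After 3 (0): row=0 col=0 char='z'
After 4 (j): row=1 col=0 char='c'
After 5 (w): row=1 col=6 char='f'
After 6 (j): row=2 col=6 char='d'
After 7 (b): row=2 col=3 char='g'
After 8 (0): row=2 col=0 char='_'
After 9 (gg): row=0 col=0 char='z'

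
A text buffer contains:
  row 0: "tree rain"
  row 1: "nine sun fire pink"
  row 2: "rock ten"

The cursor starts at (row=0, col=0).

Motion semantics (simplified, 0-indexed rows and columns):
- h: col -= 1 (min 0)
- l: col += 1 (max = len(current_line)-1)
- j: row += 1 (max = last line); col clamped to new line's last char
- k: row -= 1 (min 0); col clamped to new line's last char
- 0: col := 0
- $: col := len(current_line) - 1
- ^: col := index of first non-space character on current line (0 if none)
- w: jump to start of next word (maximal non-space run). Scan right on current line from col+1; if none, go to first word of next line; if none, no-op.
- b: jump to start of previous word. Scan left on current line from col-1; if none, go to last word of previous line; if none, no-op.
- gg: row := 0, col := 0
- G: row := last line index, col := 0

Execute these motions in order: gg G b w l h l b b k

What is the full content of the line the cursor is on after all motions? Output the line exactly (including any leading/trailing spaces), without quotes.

Answer: tree rain

Derivation:
After 1 (gg): row=0 col=0 char='t'
After 2 (G): row=2 col=0 char='r'
After 3 (b): row=1 col=14 char='p'
After 4 (w): row=2 col=0 char='r'
After 5 (l): row=2 col=1 char='o'
After 6 (h): row=2 col=0 char='r'
After 7 (l): row=2 col=1 char='o'
After 8 (b): row=2 col=0 char='r'
After 9 (b): row=1 col=14 char='p'
After 10 (k): row=0 col=8 char='n'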